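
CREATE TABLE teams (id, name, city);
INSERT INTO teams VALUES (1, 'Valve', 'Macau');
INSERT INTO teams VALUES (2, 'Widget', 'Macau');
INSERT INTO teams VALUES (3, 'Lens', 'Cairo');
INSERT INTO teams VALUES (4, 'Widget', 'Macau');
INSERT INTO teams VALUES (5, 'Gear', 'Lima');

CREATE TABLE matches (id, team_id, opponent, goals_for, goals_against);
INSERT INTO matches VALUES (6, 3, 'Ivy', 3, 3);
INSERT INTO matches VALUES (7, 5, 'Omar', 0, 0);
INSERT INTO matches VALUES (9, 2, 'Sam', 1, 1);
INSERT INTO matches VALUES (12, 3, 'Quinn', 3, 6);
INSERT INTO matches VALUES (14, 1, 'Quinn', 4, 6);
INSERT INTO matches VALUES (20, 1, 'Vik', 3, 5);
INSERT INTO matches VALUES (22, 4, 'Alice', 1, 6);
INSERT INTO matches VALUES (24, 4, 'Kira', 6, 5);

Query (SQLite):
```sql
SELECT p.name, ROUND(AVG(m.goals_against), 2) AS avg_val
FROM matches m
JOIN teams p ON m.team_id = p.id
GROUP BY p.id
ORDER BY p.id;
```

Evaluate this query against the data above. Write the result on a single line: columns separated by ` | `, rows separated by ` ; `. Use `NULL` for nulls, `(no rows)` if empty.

Valve | 5.5 ; Widget | 1 ; Lens | 4.5 ; Widget | 5.5 ; Gear | 0

Join each matches row to its teams via team_id.
Group joined rows by teams.id; compute ROUND(AVG(m.goals_against), 2) per group.
  1: ids {14, 20} → ROUND(AVG(m.goals_against), 2)=5.5
  2: ids {9} → ROUND(AVG(m.goals_against), 2)=1
  3: ids {6, 12} → ROUND(AVG(m.goals_against), 2)=4.5
  4: ids {22, 24} → ROUND(AVG(m.goals_against), 2)=5.5
  5: ids {7} → ROUND(AVG(m.goals_against), 2)=0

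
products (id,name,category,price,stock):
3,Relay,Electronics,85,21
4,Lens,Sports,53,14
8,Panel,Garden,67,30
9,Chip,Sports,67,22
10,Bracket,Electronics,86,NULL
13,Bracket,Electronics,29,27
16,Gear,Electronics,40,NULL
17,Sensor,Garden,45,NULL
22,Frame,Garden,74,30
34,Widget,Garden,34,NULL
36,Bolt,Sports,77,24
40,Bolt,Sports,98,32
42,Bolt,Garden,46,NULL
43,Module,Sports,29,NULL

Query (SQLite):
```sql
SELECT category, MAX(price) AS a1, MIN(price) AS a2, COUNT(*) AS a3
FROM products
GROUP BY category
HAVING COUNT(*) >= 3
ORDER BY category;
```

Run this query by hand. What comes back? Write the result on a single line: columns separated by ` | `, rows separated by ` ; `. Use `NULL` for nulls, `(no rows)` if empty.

Group products by category.
Per group compute: MAX(price), MIN(price), COUNT(*).
HAVING: drop groups with fewer than 3 rows.
  Electronics: ids {3, 10, 13, 16} → MAX(price)=86, MIN(price)=29, COUNT(*)=4
  Garden: ids {8, 17, 22, 34, 42} → MAX(price)=74, MIN(price)=34, COUNT(*)=5
  Sports: ids {4, 9, 36, 40, 43} → MAX(price)=98, MIN(price)=29, COUNT(*)=5

Electronics | 86 | 29 | 4 ; Garden | 74 | 34 | 5 ; Sports | 98 | 29 | 5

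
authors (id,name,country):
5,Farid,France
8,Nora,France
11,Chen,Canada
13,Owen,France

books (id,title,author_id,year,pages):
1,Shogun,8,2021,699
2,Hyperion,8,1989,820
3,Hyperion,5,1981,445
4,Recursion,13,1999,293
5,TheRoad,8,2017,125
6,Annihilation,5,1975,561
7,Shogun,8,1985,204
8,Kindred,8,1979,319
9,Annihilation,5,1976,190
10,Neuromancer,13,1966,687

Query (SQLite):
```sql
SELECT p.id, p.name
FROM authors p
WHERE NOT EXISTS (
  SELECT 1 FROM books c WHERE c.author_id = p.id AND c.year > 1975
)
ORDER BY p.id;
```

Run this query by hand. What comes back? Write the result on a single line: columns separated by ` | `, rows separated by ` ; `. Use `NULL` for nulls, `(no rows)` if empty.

For each authors row, check whether any books with matching author_id has year > 1975.
Keep rows where that is false.

11 | Chen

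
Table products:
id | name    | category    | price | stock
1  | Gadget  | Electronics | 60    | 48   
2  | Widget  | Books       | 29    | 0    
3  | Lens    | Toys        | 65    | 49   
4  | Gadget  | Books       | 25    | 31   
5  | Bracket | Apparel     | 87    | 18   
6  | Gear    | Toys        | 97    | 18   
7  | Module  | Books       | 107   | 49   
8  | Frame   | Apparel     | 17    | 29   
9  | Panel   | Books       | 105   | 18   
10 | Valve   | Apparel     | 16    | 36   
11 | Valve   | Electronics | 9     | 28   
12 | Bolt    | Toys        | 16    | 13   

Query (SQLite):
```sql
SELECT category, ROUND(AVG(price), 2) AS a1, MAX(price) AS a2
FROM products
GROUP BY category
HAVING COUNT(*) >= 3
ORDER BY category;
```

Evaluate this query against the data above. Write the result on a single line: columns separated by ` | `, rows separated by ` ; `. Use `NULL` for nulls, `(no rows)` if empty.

Group products by category.
Per group compute: ROUND(AVG(price), 2), MAX(price).
HAVING: drop groups with fewer than 3 rows.
  Apparel: ids {5, 8, 10} → ROUND(AVG(price), 2)=40, MAX(price)=87
  Books: ids {2, 4, 7, 9} → ROUND(AVG(price), 2)=66.5, MAX(price)=107
  Electronics: ids {1, 11} → ROUND(AVG(price), 2)=34.5, MAX(price)=60
  Toys: ids {3, 6, 12} → ROUND(AVG(price), 2)=59.33, MAX(price)=97

Apparel | 40 | 87 ; Books | 66.5 | 107 ; Toys | 59.33 | 97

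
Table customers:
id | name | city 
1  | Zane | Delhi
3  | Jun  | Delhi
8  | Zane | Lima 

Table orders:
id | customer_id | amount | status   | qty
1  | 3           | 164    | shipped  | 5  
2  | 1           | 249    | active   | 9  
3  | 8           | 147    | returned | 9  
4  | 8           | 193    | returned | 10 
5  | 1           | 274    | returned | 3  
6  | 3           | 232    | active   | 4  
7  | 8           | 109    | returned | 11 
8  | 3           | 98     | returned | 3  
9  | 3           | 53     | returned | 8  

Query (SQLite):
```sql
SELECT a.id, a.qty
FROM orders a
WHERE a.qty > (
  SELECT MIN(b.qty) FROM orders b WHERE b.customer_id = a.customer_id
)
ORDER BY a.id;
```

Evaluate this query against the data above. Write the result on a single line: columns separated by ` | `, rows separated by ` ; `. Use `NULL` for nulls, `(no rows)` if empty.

1 | 5 ; 2 | 9 ; 4 | 10 ; 6 | 4 ; 7 | 11 ; 9 | 8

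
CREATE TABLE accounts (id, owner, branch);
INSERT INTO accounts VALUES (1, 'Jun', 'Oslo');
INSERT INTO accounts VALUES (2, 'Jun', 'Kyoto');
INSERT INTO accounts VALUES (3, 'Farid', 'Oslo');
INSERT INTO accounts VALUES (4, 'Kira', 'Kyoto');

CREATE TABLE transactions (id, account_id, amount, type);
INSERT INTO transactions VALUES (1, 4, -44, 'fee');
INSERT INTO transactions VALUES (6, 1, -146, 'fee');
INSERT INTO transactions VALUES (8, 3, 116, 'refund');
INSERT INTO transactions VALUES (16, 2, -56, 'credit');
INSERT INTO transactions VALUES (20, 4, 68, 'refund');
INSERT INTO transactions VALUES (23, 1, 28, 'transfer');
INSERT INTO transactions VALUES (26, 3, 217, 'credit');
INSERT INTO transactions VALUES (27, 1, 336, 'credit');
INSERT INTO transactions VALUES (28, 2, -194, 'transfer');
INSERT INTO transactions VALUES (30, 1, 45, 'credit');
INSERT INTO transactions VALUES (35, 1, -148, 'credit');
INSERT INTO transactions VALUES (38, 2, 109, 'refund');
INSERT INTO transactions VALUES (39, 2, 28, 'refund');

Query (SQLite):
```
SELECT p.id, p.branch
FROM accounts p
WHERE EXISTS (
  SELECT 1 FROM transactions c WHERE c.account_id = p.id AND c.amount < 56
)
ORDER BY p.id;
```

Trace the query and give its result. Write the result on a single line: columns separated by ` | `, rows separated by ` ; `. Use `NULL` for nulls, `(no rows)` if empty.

For each accounts row, check whether any transactions with matching account_id has amount < 56.
Keep rows where that is true.

1 | Oslo ; 2 | Kyoto ; 4 | Kyoto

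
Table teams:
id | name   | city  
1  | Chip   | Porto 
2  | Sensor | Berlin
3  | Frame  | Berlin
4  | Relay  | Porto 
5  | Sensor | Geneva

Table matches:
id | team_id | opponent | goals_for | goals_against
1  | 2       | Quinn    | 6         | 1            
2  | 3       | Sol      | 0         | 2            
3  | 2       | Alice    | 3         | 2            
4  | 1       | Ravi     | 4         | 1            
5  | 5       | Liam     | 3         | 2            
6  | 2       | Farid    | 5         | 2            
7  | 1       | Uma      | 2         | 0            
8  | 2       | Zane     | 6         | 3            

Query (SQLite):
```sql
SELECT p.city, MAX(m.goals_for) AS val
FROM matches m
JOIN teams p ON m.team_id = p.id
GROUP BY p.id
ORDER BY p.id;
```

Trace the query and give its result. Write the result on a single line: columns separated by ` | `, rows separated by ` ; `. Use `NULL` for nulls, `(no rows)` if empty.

Join each matches row to its teams via team_id.
Group joined rows by teams.id; compute MAX(m.goals_for) per group.
  1: ids {4, 7} → MAX(m.goals_for)=4
  2: ids {1, 3, 6, 8} → MAX(m.goals_for)=6
  3: ids {2} → MAX(m.goals_for)=0
  5: ids {5} → MAX(m.goals_for)=3

Porto | 4 ; Berlin | 6 ; Berlin | 0 ; Geneva | 3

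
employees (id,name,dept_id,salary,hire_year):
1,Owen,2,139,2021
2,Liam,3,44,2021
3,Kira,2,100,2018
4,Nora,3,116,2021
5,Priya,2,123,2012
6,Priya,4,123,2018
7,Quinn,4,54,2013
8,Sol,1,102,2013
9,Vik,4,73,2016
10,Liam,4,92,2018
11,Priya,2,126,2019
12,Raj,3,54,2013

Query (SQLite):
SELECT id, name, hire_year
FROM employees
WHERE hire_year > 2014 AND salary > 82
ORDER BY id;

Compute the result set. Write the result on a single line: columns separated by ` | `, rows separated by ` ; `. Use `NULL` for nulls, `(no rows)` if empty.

1 | Owen | 2021 ; 3 | Kira | 2018 ; 4 | Nora | 2021 ; 6 | Priya | 2018 ; 10 | Liam | 2018 ; 11 | Priya | 2019

hire_year > 2014: ids {1, 2, 3, 4, 6, 9, 10, 11}
salary > 82: ids {1, 3, 4, 5, 6, 8, 10, 11}
Combine with AND.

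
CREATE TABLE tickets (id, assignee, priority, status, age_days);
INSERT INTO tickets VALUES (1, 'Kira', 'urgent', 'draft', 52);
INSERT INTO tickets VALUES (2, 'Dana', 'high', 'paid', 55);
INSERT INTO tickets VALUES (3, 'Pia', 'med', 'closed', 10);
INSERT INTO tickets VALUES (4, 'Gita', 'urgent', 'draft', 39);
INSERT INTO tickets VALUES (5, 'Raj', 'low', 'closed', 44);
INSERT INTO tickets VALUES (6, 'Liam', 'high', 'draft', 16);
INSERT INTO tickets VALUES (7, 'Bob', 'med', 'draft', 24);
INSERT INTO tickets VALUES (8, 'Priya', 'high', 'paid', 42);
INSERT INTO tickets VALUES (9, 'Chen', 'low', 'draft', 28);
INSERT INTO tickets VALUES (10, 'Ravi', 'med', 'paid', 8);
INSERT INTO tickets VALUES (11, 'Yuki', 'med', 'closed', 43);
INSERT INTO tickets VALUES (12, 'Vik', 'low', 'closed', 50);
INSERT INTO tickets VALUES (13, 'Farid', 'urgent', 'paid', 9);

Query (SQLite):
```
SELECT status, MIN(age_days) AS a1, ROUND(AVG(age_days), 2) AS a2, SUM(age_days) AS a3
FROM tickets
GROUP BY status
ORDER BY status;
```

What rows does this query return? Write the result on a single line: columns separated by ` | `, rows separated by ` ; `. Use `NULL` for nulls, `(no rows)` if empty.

closed | 10 | 36.75 | 147 ; draft | 16 | 31.8 | 159 ; paid | 8 | 28.5 | 114

Group tickets by status.
Per group compute: MIN(age_days), ROUND(AVG(age_days), 2), SUM(age_days).
  closed: ids {3, 5, 11, 12} → MIN(age_days)=10, ROUND(AVG(age_days), 2)=36.75, SUM(age_days)=147
  draft: ids {1, 4, 6, 7, 9} → MIN(age_days)=16, ROUND(AVG(age_days), 2)=31.8, SUM(age_days)=159
  paid: ids {2, 8, 10, 13} → MIN(age_days)=8, ROUND(AVG(age_days), 2)=28.5, SUM(age_days)=114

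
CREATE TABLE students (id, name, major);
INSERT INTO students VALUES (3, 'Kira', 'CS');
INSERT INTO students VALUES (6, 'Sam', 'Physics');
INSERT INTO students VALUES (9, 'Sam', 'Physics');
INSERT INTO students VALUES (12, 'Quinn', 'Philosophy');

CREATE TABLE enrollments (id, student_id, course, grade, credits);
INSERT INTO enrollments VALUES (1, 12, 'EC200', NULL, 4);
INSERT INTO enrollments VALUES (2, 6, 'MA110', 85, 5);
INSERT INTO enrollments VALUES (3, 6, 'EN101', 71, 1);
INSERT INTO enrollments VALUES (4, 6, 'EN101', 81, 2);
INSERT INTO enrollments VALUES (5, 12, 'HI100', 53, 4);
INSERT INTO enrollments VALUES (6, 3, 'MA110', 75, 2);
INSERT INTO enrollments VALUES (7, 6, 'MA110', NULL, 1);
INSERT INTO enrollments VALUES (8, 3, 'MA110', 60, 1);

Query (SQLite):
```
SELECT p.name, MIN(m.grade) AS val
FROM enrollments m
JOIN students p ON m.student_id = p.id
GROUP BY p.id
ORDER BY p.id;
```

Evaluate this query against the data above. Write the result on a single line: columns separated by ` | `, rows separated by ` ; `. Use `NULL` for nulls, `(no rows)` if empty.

Kira | 60 ; Sam | 71 ; Quinn | 53

Join each enrollments row to its students via student_id.
Group joined rows by students.id; compute MIN(m.grade) per group.
  3: ids {6, 8} → MIN(m.grade)=60
  6: ids {2, 3, 4, 7} → MIN(m.grade)=71
  12: ids {1, 5} → MIN(m.grade)=53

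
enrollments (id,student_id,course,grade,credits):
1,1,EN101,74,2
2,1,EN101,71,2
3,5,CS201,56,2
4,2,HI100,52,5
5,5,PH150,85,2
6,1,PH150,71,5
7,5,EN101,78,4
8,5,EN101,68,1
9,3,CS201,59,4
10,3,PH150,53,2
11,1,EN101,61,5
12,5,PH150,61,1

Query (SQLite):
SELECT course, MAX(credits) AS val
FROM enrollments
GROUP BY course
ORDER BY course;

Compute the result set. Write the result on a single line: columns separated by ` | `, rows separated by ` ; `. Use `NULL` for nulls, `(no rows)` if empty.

Partition enrollments by course; compute MAX(credits) within each group.
  CS201: ids {3, 9} → MAX(credits)=4
  EN101: ids {1, 2, 7, 8, 11} → MAX(credits)=5
  HI100: ids {4} → MAX(credits)=5
  PH150: ids {5, 6, 10, 12} → MAX(credits)=5

CS201 | 4 ; EN101 | 5 ; HI100 | 5 ; PH150 | 5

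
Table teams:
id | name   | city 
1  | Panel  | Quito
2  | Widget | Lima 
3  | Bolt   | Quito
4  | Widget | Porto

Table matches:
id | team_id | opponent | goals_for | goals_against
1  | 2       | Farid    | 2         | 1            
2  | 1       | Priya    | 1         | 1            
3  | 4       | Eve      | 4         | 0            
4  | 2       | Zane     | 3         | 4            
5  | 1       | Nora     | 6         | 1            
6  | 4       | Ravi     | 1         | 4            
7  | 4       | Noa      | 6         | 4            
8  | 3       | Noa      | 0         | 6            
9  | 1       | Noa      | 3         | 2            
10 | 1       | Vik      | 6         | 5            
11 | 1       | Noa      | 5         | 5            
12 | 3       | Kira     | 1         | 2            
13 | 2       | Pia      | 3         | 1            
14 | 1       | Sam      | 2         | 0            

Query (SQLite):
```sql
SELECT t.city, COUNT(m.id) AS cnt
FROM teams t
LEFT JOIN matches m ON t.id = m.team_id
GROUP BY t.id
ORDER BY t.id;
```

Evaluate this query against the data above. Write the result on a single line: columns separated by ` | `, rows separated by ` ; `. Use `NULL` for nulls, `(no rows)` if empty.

LEFT JOIN keeps every teams row; unmatched ones get NULL for matches columns.
Group by teams.id and compute COUNT(m.id). COUNT(col) of an all-NULL group is 0.
  1: ids {2, 5, 9, 10, 11, 14} → COUNT(m.id)=6
  2: ids {1, 4, 13} → COUNT(m.id)=3
  3: ids {8, 12} → COUNT(m.id)=2
  4: ids {3, 6, 7} → COUNT(m.id)=3

Quito | 6 ; Lima | 3 ; Quito | 2 ; Porto | 3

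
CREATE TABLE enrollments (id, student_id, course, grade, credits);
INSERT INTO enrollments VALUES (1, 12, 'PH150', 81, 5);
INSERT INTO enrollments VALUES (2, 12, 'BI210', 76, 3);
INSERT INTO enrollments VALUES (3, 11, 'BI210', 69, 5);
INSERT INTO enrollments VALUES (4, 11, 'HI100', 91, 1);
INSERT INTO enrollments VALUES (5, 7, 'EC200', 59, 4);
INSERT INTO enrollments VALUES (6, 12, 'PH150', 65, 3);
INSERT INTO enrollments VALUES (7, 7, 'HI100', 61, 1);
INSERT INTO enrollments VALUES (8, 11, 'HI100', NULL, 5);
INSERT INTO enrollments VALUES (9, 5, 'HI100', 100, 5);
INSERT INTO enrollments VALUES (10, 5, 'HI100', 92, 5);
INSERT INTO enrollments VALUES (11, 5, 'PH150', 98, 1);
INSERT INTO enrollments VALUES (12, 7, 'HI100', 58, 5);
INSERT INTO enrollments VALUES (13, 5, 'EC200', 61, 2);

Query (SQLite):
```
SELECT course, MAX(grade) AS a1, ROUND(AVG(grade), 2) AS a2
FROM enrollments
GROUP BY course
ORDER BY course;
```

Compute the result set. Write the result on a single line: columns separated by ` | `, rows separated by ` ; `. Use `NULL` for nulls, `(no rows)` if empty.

Group enrollments by course.
Per group compute: MAX(grade), ROUND(AVG(grade), 2).
  BI210: ids {2, 3} → MAX(grade)=76, ROUND(AVG(grade), 2)=72.5
  EC200: ids {5, 13} → MAX(grade)=61, ROUND(AVG(grade), 2)=60
  HI100: ids {4, 7, 8, 9, 10, 12} → MAX(grade)=100, ROUND(AVG(grade), 2)=80.4
  PH150: ids {1, 6, 11} → MAX(grade)=98, ROUND(AVG(grade), 2)=81.33

BI210 | 76 | 72.5 ; EC200 | 61 | 60 ; HI100 | 100 | 80.4 ; PH150 | 98 | 81.33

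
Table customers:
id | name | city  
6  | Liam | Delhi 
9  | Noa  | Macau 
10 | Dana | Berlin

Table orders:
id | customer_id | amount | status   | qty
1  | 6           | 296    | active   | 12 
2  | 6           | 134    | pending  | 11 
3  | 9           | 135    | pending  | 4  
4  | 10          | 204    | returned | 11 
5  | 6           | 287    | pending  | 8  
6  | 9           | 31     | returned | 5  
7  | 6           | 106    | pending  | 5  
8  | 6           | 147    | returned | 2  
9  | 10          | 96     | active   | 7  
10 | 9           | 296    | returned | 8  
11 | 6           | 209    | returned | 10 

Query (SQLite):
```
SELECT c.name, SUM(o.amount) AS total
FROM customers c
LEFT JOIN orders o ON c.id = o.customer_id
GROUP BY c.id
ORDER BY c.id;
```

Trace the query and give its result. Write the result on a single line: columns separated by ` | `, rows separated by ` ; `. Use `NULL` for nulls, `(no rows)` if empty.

LEFT JOIN keeps every customers row; unmatched ones get NULL for orders columns.
Group by customers.id and compute SUM(o.amount). SUM over an all-NULL group is NULL.
  6: ids {1, 2, 5, 7, 8, 11} → SUM(o.amount)=1179
  9: ids {3, 6, 10} → SUM(o.amount)=462
  10: ids {4, 9} → SUM(o.amount)=300

Liam | 1179 ; Noa | 462 ; Dana | 300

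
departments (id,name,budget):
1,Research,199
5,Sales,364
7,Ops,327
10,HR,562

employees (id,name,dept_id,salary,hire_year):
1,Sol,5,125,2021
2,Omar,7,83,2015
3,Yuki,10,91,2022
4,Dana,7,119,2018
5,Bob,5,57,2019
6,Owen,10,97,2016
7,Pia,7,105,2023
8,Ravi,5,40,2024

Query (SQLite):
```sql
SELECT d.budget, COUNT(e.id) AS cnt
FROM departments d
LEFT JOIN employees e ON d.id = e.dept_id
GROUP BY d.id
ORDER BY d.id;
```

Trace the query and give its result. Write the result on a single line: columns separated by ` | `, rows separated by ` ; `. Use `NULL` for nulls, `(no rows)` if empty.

LEFT JOIN keeps every departments row; unmatched ones get NULL for employees columns.
Group by departments.id and compute COUNT(e.id). COUNT(col) of an all-NULL group is 0.
  1: ids {—} → COUNT(e.id)=0
  5: ids {1, 5, 8} → COUNT(e.id)=3
  7: ids {2, 4, 7} → COUNT(e.id)=3
  10: ids {3, 6} → COUNT(e.id)=2

199 | 0 ; 364 | 3 ; 327 | 3 ; 562 | 2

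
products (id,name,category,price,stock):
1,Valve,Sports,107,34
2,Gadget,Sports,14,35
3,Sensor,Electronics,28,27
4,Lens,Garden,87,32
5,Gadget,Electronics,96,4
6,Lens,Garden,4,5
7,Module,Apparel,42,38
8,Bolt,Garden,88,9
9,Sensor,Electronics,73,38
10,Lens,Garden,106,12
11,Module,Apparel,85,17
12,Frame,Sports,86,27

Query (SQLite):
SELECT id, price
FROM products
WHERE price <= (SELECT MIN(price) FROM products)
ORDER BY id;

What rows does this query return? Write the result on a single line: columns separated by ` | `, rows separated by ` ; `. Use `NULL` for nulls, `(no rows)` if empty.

Scalar subquery: MIN(price) over all products rows = 4.
Keep rows where price <= that value.

6 | 4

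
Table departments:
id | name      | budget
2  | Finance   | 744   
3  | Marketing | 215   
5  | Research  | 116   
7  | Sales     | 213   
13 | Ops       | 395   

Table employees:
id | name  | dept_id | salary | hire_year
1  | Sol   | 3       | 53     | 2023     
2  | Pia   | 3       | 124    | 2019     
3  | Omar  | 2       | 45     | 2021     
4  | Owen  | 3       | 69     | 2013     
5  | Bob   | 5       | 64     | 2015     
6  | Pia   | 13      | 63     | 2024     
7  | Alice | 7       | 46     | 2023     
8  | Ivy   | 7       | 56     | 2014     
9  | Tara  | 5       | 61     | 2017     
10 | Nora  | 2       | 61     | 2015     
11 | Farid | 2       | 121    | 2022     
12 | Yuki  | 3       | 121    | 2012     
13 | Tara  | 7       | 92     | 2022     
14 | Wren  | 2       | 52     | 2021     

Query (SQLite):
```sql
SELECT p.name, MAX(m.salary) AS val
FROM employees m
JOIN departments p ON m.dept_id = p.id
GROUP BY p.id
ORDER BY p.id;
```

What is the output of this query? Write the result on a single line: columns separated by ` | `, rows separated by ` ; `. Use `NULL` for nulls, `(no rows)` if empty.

Join each employees row to its departments via dept_id.
Group joined rows by departments.id; compute MAX(m.salary) per group.
  2: ids {3, 10, 11, 14} → MAX(m.salary)=121
  3: ids {1, 2, 4, 12} → MAX(m.salary)=124
  5: ids {5, 9} → MAX(m.salary)=64
  7: ids {7, 8, 13} → MAX(m.salary)=92
  13: ids {6} → MAX(m.salary)=63

Finance | 121 ; Marketing | 124 ; Research | 64 ; Sales | 92 ; Ops | 63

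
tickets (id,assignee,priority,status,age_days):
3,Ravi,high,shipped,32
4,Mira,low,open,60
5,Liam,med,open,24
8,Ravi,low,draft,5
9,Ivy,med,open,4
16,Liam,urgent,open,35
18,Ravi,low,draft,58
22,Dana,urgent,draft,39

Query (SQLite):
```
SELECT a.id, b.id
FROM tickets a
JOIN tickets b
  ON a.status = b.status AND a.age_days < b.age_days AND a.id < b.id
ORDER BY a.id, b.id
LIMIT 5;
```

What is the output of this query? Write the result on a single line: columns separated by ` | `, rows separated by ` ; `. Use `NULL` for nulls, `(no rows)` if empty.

Pairs (a,b) with same status, a.age_days < b.age_days, a.id < b.id.
status groups: draft:{8,18,22} open:{4,5,9,16} shipped:{3}
Ordered by (a.id, b.id); first 5.

5 | 16 ; 8 | 18 ; 8 | 22 ; 9 | 16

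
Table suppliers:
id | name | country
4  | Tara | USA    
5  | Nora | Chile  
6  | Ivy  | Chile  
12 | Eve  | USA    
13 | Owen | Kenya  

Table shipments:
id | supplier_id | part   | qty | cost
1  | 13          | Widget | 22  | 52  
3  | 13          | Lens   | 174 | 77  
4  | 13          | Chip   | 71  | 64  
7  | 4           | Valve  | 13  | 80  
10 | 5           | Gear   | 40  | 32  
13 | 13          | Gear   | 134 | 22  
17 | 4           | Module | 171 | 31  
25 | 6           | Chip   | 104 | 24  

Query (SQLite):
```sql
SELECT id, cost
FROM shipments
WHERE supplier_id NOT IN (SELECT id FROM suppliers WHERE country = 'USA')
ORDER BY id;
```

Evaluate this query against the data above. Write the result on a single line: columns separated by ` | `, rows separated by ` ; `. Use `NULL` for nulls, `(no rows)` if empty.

Inner query: suppliers.id where country = 'USA'.
Outer: keep shipments rows whose supplier_id is not in that set.
Inner query → {4, 12}

1 | 52 ; 3 | 77 ; 4 | 64 ; 10 | 32 ; 13 | 22 ; 25 | 24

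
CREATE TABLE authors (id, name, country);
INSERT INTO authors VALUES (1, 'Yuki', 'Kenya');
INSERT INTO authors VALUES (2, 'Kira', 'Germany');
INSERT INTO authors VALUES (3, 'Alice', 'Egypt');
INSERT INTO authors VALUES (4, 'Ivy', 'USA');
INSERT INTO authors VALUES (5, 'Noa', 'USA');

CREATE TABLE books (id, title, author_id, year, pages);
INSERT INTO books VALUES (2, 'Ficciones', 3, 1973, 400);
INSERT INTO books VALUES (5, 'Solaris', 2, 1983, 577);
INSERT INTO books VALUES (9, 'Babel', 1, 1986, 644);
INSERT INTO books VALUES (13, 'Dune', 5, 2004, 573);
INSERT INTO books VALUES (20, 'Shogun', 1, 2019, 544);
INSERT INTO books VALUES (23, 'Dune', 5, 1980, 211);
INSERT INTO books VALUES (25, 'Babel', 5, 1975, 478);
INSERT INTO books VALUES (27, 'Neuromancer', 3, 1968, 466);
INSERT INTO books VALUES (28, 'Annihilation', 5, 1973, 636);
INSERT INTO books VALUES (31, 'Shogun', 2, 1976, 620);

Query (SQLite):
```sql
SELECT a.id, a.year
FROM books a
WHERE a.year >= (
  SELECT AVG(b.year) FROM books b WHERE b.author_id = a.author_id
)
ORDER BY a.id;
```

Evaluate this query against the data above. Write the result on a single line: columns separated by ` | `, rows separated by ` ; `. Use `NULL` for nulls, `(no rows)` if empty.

For each books row a, compute AVG(year) over rows sharing a.author_id.
Keep row a if a.year >= that per-group AVG.
  author_id=1: AVG(year) = 2002.5
  author_id=2: AVG(year) = 1979.5
  author_id=3: AVG(year) = 1970.5
  author_id=5: AVG(year) = 1983.0

2 | 1973 ; 5 | 1983 ; 13 | 2004 ; 20 | 2019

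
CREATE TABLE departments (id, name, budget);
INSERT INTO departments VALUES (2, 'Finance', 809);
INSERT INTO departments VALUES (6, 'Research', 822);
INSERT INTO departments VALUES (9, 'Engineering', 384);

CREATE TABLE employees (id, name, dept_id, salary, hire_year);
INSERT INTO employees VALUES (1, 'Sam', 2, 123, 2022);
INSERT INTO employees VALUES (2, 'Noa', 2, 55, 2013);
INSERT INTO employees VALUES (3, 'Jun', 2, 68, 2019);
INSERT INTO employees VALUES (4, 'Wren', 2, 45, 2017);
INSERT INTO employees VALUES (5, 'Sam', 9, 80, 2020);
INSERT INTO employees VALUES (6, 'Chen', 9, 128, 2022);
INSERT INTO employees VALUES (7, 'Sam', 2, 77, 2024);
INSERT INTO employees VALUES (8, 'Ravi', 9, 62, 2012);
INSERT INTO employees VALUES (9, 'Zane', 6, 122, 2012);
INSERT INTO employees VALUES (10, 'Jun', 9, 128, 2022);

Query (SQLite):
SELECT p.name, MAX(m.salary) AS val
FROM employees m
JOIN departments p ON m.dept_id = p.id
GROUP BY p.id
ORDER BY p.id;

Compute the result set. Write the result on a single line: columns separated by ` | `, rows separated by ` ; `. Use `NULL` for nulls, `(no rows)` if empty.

Finance | 123 ; Research | 122 ; Engineering | 128

Join each employees row to its departments via dept_id.
Group joined rows by departments.id; compute MAX(m.salary) per group.
  2: ids {1, 2, 3, 4, 7} → MAX(m.salary)=123
  6: ids {9} → MAX(m.salary)=122
  9: ids {5, 6, 8, 10} → MAX(m.salary)=128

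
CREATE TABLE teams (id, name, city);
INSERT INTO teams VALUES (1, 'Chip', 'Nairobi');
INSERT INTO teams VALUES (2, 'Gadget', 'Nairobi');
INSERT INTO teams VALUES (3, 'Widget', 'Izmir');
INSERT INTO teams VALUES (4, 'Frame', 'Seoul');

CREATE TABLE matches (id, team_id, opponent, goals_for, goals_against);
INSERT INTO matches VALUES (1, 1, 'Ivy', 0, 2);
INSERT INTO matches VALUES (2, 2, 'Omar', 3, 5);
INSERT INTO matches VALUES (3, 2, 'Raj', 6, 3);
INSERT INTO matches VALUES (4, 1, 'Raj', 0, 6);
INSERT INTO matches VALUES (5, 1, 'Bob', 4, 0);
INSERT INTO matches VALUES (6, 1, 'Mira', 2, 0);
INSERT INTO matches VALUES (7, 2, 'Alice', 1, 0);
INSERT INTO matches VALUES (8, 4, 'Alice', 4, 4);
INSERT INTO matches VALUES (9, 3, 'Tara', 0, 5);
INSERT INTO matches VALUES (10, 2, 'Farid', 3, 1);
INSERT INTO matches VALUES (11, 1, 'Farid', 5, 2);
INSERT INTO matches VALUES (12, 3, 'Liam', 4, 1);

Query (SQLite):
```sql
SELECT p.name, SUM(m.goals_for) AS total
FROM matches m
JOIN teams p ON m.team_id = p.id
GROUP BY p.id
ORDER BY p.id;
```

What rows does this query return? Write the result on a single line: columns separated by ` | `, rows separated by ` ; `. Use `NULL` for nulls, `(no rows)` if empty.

Join each matches row to its teams via team_id.
Group joined rows by teams.id; compute SUM(m.goals_for) per group.
  1: ids {1, 4, 5, 6, 11} → SUM(m.goals_for)=11
  2: ids {2, 3, 7, 10} → SUM(m.goals_for)=13
  3: ids {9, 12} → SUM(m.goals_for)=4
  4: ids {8} → SUM(m.goals_for)=4

Chip | 11 ; Gadget | 13 ; Widget | 4 ; Frame | 4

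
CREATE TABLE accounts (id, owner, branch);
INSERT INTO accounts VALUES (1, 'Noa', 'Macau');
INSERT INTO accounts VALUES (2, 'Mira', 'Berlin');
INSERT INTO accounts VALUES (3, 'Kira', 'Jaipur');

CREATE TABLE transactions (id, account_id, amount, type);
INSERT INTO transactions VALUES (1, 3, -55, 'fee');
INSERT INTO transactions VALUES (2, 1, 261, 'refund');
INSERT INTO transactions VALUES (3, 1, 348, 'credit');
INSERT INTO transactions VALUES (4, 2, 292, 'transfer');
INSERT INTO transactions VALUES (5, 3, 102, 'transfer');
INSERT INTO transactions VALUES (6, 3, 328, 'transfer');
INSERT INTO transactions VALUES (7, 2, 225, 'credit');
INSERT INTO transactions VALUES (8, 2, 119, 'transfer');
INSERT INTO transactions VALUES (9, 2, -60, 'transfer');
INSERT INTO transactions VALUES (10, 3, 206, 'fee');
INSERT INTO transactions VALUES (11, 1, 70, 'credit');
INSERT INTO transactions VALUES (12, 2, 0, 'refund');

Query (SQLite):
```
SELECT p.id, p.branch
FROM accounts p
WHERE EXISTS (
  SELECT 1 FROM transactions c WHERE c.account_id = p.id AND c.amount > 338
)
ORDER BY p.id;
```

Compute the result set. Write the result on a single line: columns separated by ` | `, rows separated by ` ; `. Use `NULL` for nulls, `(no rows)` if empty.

1 | Macau

For each accounts row, check whether any transactions with matching account_id has amount > 338.
Keep rows where that is true.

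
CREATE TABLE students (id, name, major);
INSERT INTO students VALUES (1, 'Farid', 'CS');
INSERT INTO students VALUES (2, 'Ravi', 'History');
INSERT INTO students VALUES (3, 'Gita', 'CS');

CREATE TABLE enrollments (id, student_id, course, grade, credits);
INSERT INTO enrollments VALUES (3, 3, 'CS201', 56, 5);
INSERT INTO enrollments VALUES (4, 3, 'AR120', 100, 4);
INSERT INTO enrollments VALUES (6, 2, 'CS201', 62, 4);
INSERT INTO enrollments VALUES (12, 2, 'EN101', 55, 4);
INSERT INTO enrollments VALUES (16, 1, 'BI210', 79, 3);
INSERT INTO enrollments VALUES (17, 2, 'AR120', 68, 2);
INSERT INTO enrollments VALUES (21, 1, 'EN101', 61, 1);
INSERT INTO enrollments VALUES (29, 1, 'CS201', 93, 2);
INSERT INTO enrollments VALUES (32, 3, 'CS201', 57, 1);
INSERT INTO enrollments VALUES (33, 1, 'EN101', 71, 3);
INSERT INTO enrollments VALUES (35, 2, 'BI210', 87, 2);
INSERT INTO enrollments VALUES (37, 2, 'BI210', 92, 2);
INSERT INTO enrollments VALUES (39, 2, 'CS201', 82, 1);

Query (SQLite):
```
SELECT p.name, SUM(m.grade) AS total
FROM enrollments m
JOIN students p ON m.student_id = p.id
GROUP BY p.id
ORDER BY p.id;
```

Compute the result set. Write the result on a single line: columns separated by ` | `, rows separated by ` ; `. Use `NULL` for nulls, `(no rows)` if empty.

Farid | 304 ; Ravi | 446 ; Gita | 213

Join each enrollments row to its students via student_id.
Group joined rows by students.id; compute SUM(m.grade) per group.
  1: ids {16, 21, 29, 33} → SUM(m.grade)=304
  2: ids {6, 12, 17, 35, 37, 39} → SUM(m.grade)=446
  3: ids {3, 4, 32} → SUM(m.grade)=213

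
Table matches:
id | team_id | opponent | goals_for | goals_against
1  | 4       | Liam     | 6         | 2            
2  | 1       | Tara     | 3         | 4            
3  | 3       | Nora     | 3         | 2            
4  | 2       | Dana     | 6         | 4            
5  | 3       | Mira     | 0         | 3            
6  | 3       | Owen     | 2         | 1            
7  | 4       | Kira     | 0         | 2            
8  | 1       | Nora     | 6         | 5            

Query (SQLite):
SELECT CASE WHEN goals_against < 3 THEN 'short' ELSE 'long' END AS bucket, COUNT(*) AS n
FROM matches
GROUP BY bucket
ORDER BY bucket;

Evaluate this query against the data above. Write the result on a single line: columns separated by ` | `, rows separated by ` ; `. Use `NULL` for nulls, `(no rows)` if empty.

Bucket rows by goals_against < 3 → 'short' else 'long'; count each bucket.

long | 4 ; short | 4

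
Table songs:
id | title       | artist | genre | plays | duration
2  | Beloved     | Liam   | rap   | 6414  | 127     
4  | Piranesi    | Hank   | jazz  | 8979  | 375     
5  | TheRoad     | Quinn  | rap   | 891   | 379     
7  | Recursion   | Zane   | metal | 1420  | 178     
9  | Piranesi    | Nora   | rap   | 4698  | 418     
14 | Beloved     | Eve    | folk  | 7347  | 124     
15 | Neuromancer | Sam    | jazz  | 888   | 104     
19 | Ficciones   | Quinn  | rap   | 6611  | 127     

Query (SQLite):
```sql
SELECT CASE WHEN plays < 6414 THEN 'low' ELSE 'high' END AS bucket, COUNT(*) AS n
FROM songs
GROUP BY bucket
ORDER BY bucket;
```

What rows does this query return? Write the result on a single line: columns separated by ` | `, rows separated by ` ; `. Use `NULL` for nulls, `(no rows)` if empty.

Bucket rows by plays < 6414 → 'low' else 'high'; count each bucket.

high | 4 ; low | 4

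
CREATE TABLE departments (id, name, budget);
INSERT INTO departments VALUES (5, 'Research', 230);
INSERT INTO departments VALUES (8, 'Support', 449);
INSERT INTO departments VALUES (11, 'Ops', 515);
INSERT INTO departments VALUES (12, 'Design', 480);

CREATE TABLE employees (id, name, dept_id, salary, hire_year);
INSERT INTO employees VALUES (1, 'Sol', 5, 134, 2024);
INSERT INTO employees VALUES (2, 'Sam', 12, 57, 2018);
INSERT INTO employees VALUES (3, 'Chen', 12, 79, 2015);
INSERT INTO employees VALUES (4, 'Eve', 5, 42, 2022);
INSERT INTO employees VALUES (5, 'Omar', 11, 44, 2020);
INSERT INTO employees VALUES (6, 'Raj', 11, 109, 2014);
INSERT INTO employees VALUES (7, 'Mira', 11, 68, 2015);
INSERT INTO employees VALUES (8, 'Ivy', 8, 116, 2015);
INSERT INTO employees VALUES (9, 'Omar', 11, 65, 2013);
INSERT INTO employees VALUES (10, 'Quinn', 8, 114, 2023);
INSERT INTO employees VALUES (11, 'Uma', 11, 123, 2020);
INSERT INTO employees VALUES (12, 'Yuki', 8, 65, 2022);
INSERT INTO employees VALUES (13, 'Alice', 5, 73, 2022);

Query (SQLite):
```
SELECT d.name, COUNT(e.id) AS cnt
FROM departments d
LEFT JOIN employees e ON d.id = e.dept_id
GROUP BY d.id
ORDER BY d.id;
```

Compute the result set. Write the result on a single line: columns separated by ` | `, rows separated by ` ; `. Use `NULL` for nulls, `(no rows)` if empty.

Research | 3 ; Support | 3 ; Ops | 5 ; Design | 2

LEFT JOIN keeps every departments row; unmatched ones get NULL for employees columns.
Group by departments.id and compute COUNT(e.id). COUNT(col) of an all-NULL group is 0.
  5: ids {1, 4, 13} → COUNT(e.id)=3
  8: ids {8, 10, 12} → COUNT(e.id)=3
  11: ids {5, 6, 7, 9, 11} → COUNT(e.id)=5
  12: ids {2, 3} → COUNT(e.id)=2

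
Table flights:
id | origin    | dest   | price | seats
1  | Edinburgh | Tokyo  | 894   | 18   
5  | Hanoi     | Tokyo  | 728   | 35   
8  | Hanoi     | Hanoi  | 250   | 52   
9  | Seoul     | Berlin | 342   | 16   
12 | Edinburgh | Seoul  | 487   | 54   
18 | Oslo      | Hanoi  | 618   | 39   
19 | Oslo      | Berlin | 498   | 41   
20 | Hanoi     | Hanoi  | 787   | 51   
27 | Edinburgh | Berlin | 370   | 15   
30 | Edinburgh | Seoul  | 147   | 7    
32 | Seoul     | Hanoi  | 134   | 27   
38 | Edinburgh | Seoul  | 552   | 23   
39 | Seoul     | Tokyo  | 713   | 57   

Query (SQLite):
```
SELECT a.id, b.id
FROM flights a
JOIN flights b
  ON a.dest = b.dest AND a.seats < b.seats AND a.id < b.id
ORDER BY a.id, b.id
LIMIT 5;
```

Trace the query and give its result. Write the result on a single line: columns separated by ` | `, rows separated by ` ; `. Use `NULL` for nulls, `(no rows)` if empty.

Pairs (a,b) with same dest, a.seats < b.seats, a.id < b.id.
dest groups: Berlin:{9,19,27} Hanoi:{8,18,20,32} Seoul:{12,30,38} Tokyo:{1,5,39}
Ordered by (a.id, b.id); first 5.

1 | 5 ; 1 | 39 ; 5 | 39 ; 9 | 19 ; 18 | 20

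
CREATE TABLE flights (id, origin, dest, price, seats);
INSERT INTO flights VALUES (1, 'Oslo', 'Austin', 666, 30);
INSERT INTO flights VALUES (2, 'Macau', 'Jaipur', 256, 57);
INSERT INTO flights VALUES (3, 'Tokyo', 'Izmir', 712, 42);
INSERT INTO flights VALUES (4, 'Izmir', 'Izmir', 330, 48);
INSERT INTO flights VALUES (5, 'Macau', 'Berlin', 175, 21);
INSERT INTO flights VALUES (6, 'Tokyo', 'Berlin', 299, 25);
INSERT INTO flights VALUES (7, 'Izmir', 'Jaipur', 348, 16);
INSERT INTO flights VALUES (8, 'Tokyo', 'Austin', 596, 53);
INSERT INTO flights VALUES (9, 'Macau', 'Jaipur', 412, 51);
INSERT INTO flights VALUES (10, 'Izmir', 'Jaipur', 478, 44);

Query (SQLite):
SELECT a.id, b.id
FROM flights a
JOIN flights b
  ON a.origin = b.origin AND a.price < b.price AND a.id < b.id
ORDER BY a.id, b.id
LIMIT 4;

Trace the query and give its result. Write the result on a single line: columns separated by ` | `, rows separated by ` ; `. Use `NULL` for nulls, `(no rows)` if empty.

2 | 9 ; 4 | 7 ; 4 | 10 ; 5 | 9

Pairs (a,b) with same origin, a.price < b.price, a.id < b.id.
origin groups: Izmir:{4,7,10} Macau:{2,5,9} Oslo:{1} Tokyo:{3,6,8}
Ordered by (a.id, b.id); first 4.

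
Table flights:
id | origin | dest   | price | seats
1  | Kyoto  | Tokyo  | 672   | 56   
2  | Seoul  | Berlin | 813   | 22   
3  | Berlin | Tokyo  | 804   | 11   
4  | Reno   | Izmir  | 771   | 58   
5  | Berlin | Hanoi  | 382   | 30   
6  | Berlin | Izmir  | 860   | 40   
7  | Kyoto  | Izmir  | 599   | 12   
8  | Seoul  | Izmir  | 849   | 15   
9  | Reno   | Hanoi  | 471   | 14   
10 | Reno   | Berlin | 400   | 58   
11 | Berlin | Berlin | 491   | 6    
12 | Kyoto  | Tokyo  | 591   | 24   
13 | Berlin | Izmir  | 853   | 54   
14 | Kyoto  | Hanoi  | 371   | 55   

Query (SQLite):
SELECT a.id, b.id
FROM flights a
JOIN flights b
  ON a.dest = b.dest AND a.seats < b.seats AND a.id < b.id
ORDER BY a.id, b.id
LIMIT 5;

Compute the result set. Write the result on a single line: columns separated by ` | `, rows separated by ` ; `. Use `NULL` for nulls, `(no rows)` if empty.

Pairs (a,b) with same dest, a.seats < b.seats, a.id < b.id.
dest groups: Berlin:{2,10,11} Hanoi:{5,9,14} Izmir:{4,6,7,8,13} Tokyo:{1,3,12}
Ordered by (a.id, b.id); first 5.

2 | 10 ; 3 | 12 ; 5 | 14 ; 6 | 13 ; 7 | 8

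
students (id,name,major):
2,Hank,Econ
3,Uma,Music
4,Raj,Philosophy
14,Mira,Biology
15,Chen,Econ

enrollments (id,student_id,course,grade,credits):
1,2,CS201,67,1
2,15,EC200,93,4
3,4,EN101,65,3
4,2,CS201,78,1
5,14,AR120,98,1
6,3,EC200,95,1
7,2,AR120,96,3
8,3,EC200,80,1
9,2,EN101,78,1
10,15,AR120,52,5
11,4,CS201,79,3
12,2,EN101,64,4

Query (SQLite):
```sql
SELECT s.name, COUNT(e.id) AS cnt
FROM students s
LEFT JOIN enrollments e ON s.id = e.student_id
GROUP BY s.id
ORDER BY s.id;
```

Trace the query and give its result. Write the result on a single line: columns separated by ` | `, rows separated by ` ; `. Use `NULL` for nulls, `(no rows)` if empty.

Hank | 5 ; Uma | 2 ; Raj | 2 ; Mira | 1 ; Chen | 2

LEFT JOIN keeps every students row; unmatched ones get NULL for enrollments columns.
Group by students.id and compute COUNT(e.id). COUNT(col) of an all-NULL group is 0.
  2: ids {1, 4, 7, 9, 12} → COUNT(e.id)=5
  3: ids {6, 8} → COUNT(e.id)=2
  4: ids {3, 11} → COUNT(e.id)=2
  14: ids {5} → COUNT(e.id)=1
  15: ids {2, 10} → COUNT(e.id)=2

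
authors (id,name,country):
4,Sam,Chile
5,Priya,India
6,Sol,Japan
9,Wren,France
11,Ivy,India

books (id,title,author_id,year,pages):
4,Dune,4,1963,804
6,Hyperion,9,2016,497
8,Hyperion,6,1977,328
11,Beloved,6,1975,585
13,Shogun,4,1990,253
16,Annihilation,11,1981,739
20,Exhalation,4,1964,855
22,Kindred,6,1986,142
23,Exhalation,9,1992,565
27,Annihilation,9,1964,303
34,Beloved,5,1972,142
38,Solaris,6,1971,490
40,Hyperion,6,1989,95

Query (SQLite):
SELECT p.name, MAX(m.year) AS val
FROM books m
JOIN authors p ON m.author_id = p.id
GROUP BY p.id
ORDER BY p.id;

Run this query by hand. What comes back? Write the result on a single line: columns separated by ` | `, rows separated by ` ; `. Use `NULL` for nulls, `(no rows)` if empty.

Join each books row to its authors via author_id.
Group joined rows by authors.id; compute MAX(m.year) per group.
  4: ids {4, 13, 20} → MAX(m.year)=1990
  5: ids {34} → MAX(m.year)=1972
  6: ids {8, 11, 22, 38, 40} → MAX(m.year)=1989
  9: ids {6, 23, 27} → MAX(m.year)=2016
  11: ids {16} → MAX(m.year)=1981

Sam | 1990 ; Priya | 1972 ; Sol | 1989 ; Wren | 2016 ; Ivy | 1981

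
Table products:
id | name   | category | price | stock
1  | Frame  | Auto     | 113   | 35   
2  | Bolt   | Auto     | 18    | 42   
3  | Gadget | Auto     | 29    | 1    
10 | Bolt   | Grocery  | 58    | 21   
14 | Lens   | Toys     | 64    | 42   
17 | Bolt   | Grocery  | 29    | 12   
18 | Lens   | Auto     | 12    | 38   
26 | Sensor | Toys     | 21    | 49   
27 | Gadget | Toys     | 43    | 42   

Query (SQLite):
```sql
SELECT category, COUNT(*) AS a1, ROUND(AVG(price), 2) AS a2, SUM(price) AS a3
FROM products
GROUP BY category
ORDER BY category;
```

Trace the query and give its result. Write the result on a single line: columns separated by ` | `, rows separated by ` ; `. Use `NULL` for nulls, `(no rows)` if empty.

Group products by category.
Per group compute: COUNT(*), ROUND(AVG(price), 2), SUM(price).
  Auto: ids {1, 2, 3, 18} → COUNT(*)=4, ROUND(AVG(price), 2)=43, SUM(price)=172
  Grocery: ids {10, 17} → COUNT(*)=2, ROUND(AVG(price), 2)=43.5, SUM(price)=87
  Toys: ids {14, 26, 27} → COUNT(*)=3, ROUND(AVG(price), 2)=42.67, SUM(price)=128

Auto | 4 | 43 | 172 ; Grocery | 2 | 43.5 | 87 ; Toys | 3 | 42.67 | 128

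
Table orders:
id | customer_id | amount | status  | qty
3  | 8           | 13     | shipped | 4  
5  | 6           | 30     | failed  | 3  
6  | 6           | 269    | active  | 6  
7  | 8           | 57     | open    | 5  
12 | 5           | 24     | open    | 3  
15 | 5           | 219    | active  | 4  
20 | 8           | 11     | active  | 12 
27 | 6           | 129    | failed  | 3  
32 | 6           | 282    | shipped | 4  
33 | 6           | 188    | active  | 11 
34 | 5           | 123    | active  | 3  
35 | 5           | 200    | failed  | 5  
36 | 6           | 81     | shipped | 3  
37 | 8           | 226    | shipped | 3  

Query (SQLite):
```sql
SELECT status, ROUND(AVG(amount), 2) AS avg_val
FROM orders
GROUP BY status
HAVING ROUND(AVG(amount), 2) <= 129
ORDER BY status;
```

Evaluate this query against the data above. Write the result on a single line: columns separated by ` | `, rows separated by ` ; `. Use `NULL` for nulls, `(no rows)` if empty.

failed | 119.67 ; open | 40.5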